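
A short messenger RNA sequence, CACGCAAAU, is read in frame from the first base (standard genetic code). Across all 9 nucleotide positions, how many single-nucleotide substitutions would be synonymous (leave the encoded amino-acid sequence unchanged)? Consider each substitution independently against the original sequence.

Codon 1 (CAC, His): 1 synonymous substitution.
Codon 2 (GCA, Ala): 3 synonymous substitutions.
Codon 3 (AAU, Asn): 1 synonymous substitution.
Total: 1 + 3 + 1 = 5.

5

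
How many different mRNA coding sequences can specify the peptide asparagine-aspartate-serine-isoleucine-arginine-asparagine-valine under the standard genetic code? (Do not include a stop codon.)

Asn: 2 codons.
Asp: 2 codons.
Ser: 6 codons.
Ile: 3 codons.
Arg: 6 codons.
Asn: 2 codons.
Val: 4 codons.
2 × 2 × 6 × 3 × 6 × 2 × 4 = 3456.

3456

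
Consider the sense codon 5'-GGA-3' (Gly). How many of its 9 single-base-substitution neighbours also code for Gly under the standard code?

3

Position 1: none → 0 synonymous.
Position 2: none → 0 synonymous.
Position 3: GGU, GGC, GGG → 3 synonymous.
Total: 0 + 0 + 3 = 3.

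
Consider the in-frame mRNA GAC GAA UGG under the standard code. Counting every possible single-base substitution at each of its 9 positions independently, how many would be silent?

2

Codon 1 (GAC, Asp): 1 synonymous substitution.
Codon 2 (GAA, Glu): 1 synonymous substitution.
Codon 3 (UGG, Trp): 0 synonymous substitutions.
Total: 1 + 1 + 0 = 2.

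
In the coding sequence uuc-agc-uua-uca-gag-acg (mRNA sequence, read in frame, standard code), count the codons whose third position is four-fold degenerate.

2

Codon 1 UUC (Phe): third position 2-fold.
Codon 2 AGC (Ser): third position 2-fold.
Codon 3 UUA (Leu): third position 2-fold.
Codon 4 UCA (Ser): third position 4-fold.
Codon 5 GAG (Glu): third position 2-fold.
Codon 6 ACG (Thr): third position 4-fold.
Four-fold degenerate third positions: 2.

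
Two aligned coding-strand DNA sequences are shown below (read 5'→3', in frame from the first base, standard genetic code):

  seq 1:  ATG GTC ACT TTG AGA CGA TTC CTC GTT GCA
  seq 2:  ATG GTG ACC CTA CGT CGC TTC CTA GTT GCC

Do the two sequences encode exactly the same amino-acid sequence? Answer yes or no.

Codon 1: ATG Met / ATG Met — identical.
Codon 2: GTC Val / GTG Val — synonymous.
Codon 3: ACT Thr / ACC Thr — synonymous.
Codon 4: TTG Leu / CTA Leu — synonymous.
Codon 5: AGA Arg / CGT Arg — synonymous.
Codon 6: CGA Arg / CGC Arg — synonymous.
Codon 7: TTC Phe / TTC Phe — identical.
Codon 8: CTC Leu / CTA Leu — synonymous.
Codon 9: GTT Val / GTT Val — identical.
Codon 10: GCA Ala / GCC Ala — synonymous.
Nonsynonymous differences: 0 → same protein.

yes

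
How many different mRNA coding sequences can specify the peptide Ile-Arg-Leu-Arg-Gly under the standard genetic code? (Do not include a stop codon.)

Ile: 3 codons.
Arg: 6 codons.
Leu: 6 codons.
Arg: 6 codons.
Gly: 4 codons.
3 × 6 × 6 × 6 × 4 = 2592.

2592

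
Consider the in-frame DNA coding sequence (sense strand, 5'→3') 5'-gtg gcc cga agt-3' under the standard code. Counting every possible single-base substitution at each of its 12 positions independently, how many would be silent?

11

Codon 1 (GTG, Val): 3 synonymous substitutions.
Codon 2 (GCC, Ala): 3 synonymous substitutions.
Codon 3 (CGA, Arg): 4 synonymous substitutions.
Codon 4 (AGT, Ser): 1 synonymous substitution.
Total: 3 + 3 + 4 + 1 = 11.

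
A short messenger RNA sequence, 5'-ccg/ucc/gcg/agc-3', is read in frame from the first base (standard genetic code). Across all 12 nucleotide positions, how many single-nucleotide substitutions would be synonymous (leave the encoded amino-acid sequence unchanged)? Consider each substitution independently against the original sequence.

Codon 1 (CCG, Pro): 3 synonymous substitutions.
Codon 2 (UCC, Ser): 3 synonymous substitutions.
Codon 3 (GCG, Ala): 3 synonymous substitutions.
Codon 4 (AGC, Ser): 1 synonymous substitution.
Total: 3 + 3 + 3 + 1 = 10.

10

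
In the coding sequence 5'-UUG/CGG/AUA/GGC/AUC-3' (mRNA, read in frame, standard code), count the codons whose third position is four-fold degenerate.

2

Codon 1 UUG (Leu): third position 2-fold.
Codon 2 CGG (Arg): third position 4-fold.
Codon 3 AUA (Ile): third position 3-fold.
Codon 4 GGC (Gly): third position 4-fold.
Codon 5 AUC (Ile): third position 3-fold.
Four-fold degenerate third positions: 2.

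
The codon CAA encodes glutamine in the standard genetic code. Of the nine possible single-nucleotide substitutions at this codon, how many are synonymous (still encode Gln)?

1

Position 1: none → 0 synonymous.
Position 2: none → 0 synonymous.
Position 3: CAG → 1 synonymous.
Total: 0 + 0 + 1 = 1.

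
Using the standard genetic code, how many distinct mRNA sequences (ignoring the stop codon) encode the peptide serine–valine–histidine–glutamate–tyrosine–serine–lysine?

Ser: 6 codons.
Val: 4 codons.
His: 2 codons.
Glu: 2 codons.
Tyr: 2 codons.
Ser: 6 codons.
Lys: 2 codons.
6 × 4 × 2 × 2 × 2 × 6 × 2 = 2304.

2304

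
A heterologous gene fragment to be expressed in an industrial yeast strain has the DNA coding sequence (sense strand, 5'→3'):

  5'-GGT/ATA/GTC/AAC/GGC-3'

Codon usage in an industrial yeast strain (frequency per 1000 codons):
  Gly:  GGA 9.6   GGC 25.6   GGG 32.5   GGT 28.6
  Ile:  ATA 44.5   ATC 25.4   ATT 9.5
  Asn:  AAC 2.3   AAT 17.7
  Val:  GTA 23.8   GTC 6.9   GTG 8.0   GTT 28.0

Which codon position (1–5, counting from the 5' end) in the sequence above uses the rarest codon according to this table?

Codon 1 GGT (Gly): 28.6 per 1000.
Codon 2 ATA (Ile): 44.5 per 1000.
Codon 3 GTC (Val): 6.9 per 1000.
Codon 4 AAC (Asn): 2.3 per 1000.
Codon 5 GGC (Gly): 25.6 per 1000.
Lowest frequency is 2.3 at codon 4.

4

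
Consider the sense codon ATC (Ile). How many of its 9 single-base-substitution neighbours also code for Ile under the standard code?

2

Position 1: none → 0 synonymous.
Position 2: none → 0 synonymous.
Position 3: ATT, ATA → 2 synonymous.
Total: 0 + 0 + 2 = 2.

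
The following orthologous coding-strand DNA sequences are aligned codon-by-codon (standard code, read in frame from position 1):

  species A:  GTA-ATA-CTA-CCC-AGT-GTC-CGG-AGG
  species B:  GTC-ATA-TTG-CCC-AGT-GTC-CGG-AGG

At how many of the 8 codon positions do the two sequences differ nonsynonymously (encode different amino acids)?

Codon 1: GTA Val / GTC Val — synonymous.
Codon 2: ATA Ile / ATA Ile — identical.
Codon 3: CTA Leu / TTG Leu — synonymous.
Codon 4: CCC Pro / CCC Pro — identical.
Codon 5: AGT Ser / AGT Ser — identical.
Codon 6: GTC Val / GTC Val — identical.
Codon 7: CGG Arg / CGG Arg — identical.
Codon 8: AGG Arg / AGG Arg — identical.
Nonsynonymous differences: 0.

0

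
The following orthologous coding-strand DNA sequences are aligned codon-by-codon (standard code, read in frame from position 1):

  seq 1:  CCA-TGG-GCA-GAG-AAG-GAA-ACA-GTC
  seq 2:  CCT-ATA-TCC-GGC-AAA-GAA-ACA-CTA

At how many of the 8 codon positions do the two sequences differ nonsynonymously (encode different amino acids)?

4

Codon 1: CCA Pro / CCT Pro — synonymous.
Codon 2: TGG Trp / ATA Ile — nonsynonymous.
Codon 3: GCA Ala / TCC Ser — nonsynonymous.
Codon 4: GAG Glu / GGC Gly — nonsynonymous.
Codon 5: AAG Lys / AAA Lys — synonymous.
Codon 6: GAA Glu / GAA Glu — identical.
Codon 7: ACA Thr / ACA Thr — identical.
Codon 8: GTC Val / CTA Leu — nonsynonymous.
Nonsynonymous differences: 4.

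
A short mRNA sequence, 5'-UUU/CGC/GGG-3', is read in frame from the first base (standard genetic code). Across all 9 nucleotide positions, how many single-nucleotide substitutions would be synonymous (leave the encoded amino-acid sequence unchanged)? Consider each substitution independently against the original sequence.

Codon 1 (UUU, Phe): 1 synonymous substitution.
Codon 2 (CGC, Arg): 3 synonymous substitutions.
Codon 3 (GGG, Gly): 3 synonymous substitutions.
Total: 1 + 3 + 3 = 7.

7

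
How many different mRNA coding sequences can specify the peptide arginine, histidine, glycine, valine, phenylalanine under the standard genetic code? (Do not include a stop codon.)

384

Arg: 6 codons.
His: 2 codons.
Gly: 4 codons.
Val: 4 codons.
Phe: 2 codons.
6 × 2 × 4 × 4 × 2 = 384.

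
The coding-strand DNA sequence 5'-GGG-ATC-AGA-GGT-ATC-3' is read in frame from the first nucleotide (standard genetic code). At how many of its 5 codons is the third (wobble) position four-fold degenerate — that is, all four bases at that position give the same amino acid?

2

Codon 1 GGG (Gly): third position 4-fold.
Codon 2 ATC (Ile): third position 3-fold.
Codon 3 AGA (Arg): third position 2-fold.
Codon 4 GGT (Gly): third position 4-fold.
Codon 5 ATC (Ile): third position 3-fold.
Four-fold degenerate third positions: 2.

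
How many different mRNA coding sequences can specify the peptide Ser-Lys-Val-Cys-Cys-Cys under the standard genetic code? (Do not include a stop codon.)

Ser: 6 codons.
Lys: 2 codons.
Val: 4 codons.
Cys: 2 codons.
Cys: 2 codons.
Cys: 2 codons.
6 × 2 × 4 × 2 × 2 × 2 = 384.

384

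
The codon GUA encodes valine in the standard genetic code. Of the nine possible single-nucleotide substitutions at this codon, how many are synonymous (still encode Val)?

Position 1: none → 0 synonymous.
Position 2: none → 0 synonymous.
Position 3: GUU, GUC, GUG → 3 synonymous.
Total: 0 + 0 + 3 = 3.

3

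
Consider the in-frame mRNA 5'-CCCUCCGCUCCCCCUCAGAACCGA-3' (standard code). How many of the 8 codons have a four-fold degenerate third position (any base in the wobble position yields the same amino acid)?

Codon 1 CCC (Pro): third position 4-fold.
Codon 2 UCC (Ser): third position 4-fold.
Codon 3 GCU (Ala): third position 4-fold.
Codon 4 CCC (Pro): third position 4-fold.
Codon 5 CCU (Pro): third position 4-fold.
Codon 6 CAG (Gln): third position 2-fold.
Codon 7 AAC (Asn): third position 2-fold.
Codon 8 CGA (Arg): third position 4-fold.
Four-fold degenerate third positions: 6.

6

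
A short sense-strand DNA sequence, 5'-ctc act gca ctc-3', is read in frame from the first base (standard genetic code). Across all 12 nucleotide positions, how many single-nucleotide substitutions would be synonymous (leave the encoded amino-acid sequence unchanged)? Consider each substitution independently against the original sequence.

12

Codon 1 (CTC, Leu): 3 synonymous substitutions.
Codon 2 (ACT, Thr): 3 synonymous substitutions.
Codon 3 (GCA, Ala): 3 synonymous substitutions.
Codon 4 (CTC, Leu): 3 synonymous substitutions.
Total: 3 + 3 + 3 + 3 = 12.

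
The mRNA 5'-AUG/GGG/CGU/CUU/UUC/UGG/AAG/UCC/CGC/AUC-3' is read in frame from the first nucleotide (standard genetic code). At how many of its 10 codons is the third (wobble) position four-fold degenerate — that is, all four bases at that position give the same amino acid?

Codon 1 AUG (Met): third position 1-fold.
Codon 2 GGG (Gly): third position 4-fold.
Codon 3 CGU (Arg): third position 4-fold.
Codon 4 CUU (Leu): third position 4-fold.
Codon 5 UUC (Phe): third position 2-fold.
Codon 6 UGG (Trp): third position 1-fold.
Codon 7 AAG (Lys): third position 2-fold.
Codon 8 UCC (Ser): third position 4-fold.
Codon 9 CGC (Arg): third position 4-fold.
Codon 10 AUC (Ile): third position 3-fold.
Four-fold degenerate third positions: 5.

5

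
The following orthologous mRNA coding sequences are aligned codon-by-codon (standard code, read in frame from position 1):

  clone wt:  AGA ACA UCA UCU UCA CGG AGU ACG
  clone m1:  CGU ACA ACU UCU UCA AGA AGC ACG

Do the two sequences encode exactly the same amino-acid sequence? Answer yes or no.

no

Codon 1: AGA Arg / CGU Arg — synonymous.
Codon 2: ACA Thr / ACA Thr — identical.
Codon 3: UCA Ser / ACU Thr — nonsynonymous.
Codon 4: UCU Ser / UCU Ser — identical.
Codon 5: UCA Ser / UCA Ser — identical.
Codon 6: CGG Arg / AGA Arg — synonymous.
Codon 7: AGU Ser / AGC Ser — synonymous.
Codon 8: ACG Thr / ACG Thr — identical.
Nonsynonymous differences: 1 → different protein.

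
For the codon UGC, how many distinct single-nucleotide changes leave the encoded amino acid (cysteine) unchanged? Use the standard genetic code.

Position 1: none → 0 synonymous.
Position 2: none → 0 synonymous.
Position 3: UGU → 1 synonymous.
Total: 0 + 0 + 1 = 1.

1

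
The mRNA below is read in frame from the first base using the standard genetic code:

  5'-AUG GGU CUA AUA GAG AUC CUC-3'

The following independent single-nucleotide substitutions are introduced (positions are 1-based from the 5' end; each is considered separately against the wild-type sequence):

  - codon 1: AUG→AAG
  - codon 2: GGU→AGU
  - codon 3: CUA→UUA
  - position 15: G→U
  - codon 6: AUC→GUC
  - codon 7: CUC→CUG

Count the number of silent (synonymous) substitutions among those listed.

2

Codon 1: AUG (Met) → AAG (Lys) — missense.
Codon 2: GGU (Gly) → AGU (Ser) — missense.
Codon 3: CUA (Leu) → UUA (Leu) — synonymous.
Codon 5: GAG (Glu) → GAU (Asp) — missense.
Codon 6: AUC (Ile) → GUC (Val) — missense.
Codon 7: CUC (Leu) → CUG (Leu) — synonymous.
Synonymous: 2 of 6.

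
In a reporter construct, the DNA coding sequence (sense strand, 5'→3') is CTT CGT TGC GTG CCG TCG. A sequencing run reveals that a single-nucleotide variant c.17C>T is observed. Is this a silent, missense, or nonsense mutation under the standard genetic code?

Position 17 falls in codon 6: TCG → Ser.
After the substitution the codon is TTG → Leu.
Ser ≠ Leu, so this is a missense mutation.

missense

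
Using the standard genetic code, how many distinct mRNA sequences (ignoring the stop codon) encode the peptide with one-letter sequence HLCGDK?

His: 2 codons.
Leu: 6 codons.
Cys: 2 codons.
Gly: 4 codons.
Asp: 2 codons.
Lys: 2 codons.
2 × 6 × 2 × 4 × 2 × 2 = 384.

384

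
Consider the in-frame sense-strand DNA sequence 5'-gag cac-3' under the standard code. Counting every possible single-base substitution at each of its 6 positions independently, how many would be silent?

2

Codon 1 (GAG, Glu): 1 synonymous substitution.
Codon 2 (CAC, His): 1 synonymous substitution.
Total: 1 + 1 = 2.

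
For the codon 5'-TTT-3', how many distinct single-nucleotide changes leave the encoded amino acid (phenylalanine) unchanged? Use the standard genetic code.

1

Position 1: none → 0 synonymous.
Position 2: none → 0 synonymous.
Position 3: TTC → 1 synonymous.
Total: 0 + 0 + 1 = 1.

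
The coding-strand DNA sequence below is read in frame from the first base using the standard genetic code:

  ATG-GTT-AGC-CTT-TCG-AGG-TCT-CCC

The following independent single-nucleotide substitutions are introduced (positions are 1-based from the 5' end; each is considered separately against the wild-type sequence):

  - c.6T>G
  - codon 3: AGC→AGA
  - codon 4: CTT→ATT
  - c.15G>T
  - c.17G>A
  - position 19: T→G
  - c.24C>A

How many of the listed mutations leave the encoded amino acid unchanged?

3

Codon 2: GTT (Val) → GTG (Val) — synonymous.
Codon 3: AGC (Ser) → AGA (Arg) — missense.
Codon 4: CTT (Leu) → ATT (Ile) — missense.
Codon 5: TCG (Ser) → TCT (Ser) — synonymous.
Codon 6: AGG (Arg) → AAG (Lys) — missense.
Codon 7: TCT (Ser) → GCT (Ala) — missense.
Codon 8: CCC (Pro) → CCA (Pro) — synonymous.
Synonymous: 3 of 7.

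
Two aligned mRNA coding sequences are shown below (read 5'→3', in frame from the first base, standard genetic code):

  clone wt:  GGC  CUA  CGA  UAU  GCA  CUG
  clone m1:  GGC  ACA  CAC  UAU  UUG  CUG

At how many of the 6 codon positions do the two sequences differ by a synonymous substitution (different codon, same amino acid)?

Codon 1: GGC Gly / GGC Gly — identical.
Codon 2: CUA Leu / ACA Thr — nonsynonymous.
Codon 3: CGA Arg / CAC His — nonsynonymous.
Codon 4: UAU Tyr / UAU Tyr — identical.
Codon 5: GCA Ala / UUG Leu — nonsynonymous.
Codon 6: CUG Leu / CUG Leu — identical.
Synonymous differences: 0.

0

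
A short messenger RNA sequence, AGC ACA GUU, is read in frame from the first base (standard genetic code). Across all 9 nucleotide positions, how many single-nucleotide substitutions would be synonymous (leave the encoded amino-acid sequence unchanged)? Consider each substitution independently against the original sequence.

7

Codon 1 (AGC, Ser): 1 synonymous substitution.
Codon 2 (ACA, Thr): 3 synonymous substitutions.
Codon 3 (GUU, Val): 3 synonymous substitutions.
Total: 1 + 3 + 3 = 7.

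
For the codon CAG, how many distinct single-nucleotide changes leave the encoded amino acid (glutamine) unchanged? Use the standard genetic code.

Position 1: none → 0 synonymous.
Position 2: none → 0 synonymous.
Position 3: CAA → 1 synonymous.
Total: 0 + 0 + 1 = 1.

1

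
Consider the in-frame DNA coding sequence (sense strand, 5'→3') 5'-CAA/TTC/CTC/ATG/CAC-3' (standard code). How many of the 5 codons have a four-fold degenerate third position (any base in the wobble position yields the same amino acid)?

1

Codon 1 CAA (Gln): third position 2-fold.
Codon 2 TTC (Phe): third position 2-fold.
Codon 3 CTC (Leu): third position 4-fold.
Codon 4 ATG (Met): third position 1-fold.
Codon 5 CAC (His): third position 2-fold.
Four-fold degenerate third positions: 1.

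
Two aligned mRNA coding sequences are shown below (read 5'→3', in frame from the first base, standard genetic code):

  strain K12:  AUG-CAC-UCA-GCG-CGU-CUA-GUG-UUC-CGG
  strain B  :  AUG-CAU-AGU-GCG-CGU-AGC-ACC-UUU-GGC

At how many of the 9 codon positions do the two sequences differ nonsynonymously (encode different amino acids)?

3

Codon 1: AUG Met / AUG Met — identical.
Codon 2: CAC His / CAU His — synonymous.
Codon 3: UCA Ser / AGU Ser — synonymous.
Codon 4: GCG Ala / GCG Ala — identical.
Codon 5: CGU Arg / CGU Arg — identical.
Codon 6: CUA Leu / AGC Ser — nonsynonymous.
Codon 7: GUG Val / ACC Thr — nonsynonymous.
Codon 8: UUC Phe / UUU Phe — synonymous.
Codon 9: CGG Arg / GGC Gly — nonsynonymous.
Nonsynonymous differences: 3.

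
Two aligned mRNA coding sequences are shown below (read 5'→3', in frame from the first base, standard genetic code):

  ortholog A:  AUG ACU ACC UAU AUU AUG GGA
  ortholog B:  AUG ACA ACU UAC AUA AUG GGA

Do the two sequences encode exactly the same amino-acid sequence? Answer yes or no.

Codon 1: AUG Met / AUG Met — identical.
Codon 2: ACU Thr / ACA Thr — synonymous.
Codon 3: ACC Thr / ACU Thr — synonymous.
Codon 4: UAU Tyr / UAC Tyr — synonymous.
Codon 5: AUU Ile / AUA Ile — synonymous.
Codon 6: AUG Met / AUG Met — identical.
Codon 7: GGA Gly / GGA Gly — identical.
Nonsynonymous differences: 0 → same protein.

yes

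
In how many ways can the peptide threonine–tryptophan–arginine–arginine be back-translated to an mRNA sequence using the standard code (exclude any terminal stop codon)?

144

Thr: 4 codons.
Trp: 1 codon.
Arg: 6 codons.
Arg: 6 codons.
4 × 1 × 6 × 6 = 144.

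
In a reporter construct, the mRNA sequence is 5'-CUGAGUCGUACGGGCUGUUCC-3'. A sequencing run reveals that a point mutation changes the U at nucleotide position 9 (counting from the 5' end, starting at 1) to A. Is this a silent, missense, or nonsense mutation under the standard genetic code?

Position 9 falls in codon 3: CGU → Arg.
After the substitution the codon is CGA → Arg.
Both encode Arg, so the change is synonymous.

silent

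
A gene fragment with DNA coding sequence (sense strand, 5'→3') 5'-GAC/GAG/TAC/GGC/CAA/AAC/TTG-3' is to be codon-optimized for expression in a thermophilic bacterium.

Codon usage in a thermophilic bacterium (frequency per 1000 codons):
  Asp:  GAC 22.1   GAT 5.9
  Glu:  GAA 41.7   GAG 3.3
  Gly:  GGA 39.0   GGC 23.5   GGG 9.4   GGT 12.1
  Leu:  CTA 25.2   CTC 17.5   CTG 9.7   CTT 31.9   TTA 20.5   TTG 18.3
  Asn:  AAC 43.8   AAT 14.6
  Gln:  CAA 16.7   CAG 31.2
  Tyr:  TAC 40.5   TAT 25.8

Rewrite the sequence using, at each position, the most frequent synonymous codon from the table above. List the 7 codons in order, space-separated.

Codon 1 (Asp): best is GAC at 22.1.
Codon 2 (Glu): best is GAA at 41.7.
Codon 3 (Tyr): best is TAC at 40.5.
Codon 4 (Gly): best is GGA at 39.0.
Codon 5 (Gln): best is CAG at 31.2.
Codon 6 (Asn): best is AAC at 43.8.
Codon 7 (Leu): best is CTT at 31.9.

GAC GAA TAC GGA CAG AAC CTT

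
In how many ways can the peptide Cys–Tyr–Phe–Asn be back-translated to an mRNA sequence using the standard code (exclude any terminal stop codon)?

Cys: 2 codons.
Tyr: 2 codons.
Phe: 2 codons.
Asn: 2 codons.
2 × 2 × 2 × 2 = 16.

16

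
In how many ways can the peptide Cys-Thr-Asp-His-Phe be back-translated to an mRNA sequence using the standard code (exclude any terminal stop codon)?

64

Cys: 2 codons.
Thr: 4 codons.
Asp: 2 codons.
His: 2 codons.
Phe: 2 codons.
2 × 4 × 2 × 2 × 2 = 64.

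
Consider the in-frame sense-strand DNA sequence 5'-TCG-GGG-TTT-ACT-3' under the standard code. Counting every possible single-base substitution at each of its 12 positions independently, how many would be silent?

Codon 1 (TCG, Ser): 3 synonymous substitutions.
Codon 2 (GGG, Gly): 3 synonymous substitutions.
Codon 3 (TTT, Phe): 1 synonymous substitution.
Codon 4 (ACT, Thr): 3 synonymous substitutions.
Total: 3 + 3 + 1 + 3 = 10.

10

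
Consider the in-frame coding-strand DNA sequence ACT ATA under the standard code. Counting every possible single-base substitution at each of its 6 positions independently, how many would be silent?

Codon 1 (ACT, Thr): 3 synonymous substitutions.
Codon 2 (ATA, Ile): 2 synonymous substitutions.
Total: 3 + 2 = 5.

5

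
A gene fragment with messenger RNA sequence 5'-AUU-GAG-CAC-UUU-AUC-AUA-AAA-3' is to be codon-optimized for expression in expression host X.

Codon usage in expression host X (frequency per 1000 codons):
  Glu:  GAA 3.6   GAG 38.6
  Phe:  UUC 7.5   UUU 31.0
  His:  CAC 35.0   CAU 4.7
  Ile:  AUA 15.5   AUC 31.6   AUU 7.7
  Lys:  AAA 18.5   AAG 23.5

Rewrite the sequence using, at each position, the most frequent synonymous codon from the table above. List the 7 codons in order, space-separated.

Codon 1 (Ile): best is AUC at 31.6.
Codon 2 (Glu): best is GAG at 38.6.
Codon 3 (His): best is CAC at 35.0.
Codon 4 (Phe): best is UUU at 31.0.
Codon 5 (Ile): best is AUC at 31.6.
Codon 6 (Ile): best is AUC at 31.6.
Codon 7 (Lys): best is AAG at 23.5.

AUC GAG CAC UUU AUC AUC AAG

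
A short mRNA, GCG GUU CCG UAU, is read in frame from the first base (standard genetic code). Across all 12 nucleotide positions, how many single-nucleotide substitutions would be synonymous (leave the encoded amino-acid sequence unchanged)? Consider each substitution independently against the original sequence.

10

Codon 1 (GCG, Ala): 3 synonymous substitutions.
Codon 2 (GUU, Val): 3 synonymous substitutions.
Codon 3 (CCG, Pro): 3 synonymous substitutions.
Codon 4 (UAU, Tyr): 1 synonymous substitution.
Total: 3 + 3 + 3 + 1 = 10.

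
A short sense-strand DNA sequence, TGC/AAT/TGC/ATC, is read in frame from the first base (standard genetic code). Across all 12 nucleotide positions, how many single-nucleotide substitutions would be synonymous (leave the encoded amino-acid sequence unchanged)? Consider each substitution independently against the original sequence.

Codon 1 (TGC, Cys): 1 synonymous substitution.
Codon 2 (AAT, Asn): 1 synonymous substitution.
Codon 3 (TGC, Cys): 1 synonymous substitution.
Codon 4 (ATC, Ile): 2 synonymous substitutions.
Total: 1 + 1 + 1 + 2 = 5.

5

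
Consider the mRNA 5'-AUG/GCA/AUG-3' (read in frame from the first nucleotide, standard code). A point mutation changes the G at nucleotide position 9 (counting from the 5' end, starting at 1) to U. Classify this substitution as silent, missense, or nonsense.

missense

Position 9 falls in codon 3: AUG → Met.
After the substitution the codon is AUU → Ile.
Met ≠ Ile, so this is a missense mutation.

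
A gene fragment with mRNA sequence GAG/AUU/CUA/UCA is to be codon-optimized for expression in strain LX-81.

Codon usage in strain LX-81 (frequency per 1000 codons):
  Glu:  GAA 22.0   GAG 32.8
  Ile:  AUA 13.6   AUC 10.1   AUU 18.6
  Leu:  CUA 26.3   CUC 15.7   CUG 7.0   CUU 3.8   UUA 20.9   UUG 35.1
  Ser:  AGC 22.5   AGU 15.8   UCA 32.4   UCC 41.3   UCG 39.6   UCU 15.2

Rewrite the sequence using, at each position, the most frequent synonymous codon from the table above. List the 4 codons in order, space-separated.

Codon 1 (Glu): best is GAG at 32.8.
Codon 2 (Ile): best is AUU at 18.6.
Codon 3 (Leu): best is UUG at 35.1.
Codon 4 (Ser): best is UCC at 41.3.

GAG AUU UUG UCC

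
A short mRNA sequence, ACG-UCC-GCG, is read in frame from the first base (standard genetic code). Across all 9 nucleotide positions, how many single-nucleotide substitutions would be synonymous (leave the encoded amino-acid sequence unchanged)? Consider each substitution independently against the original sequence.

Codon 1 (ACG, Thr): 3 synonymous substitutions.
Codon 2 (UCC, Ser): 3 synonymous substitutions.
Codon 3 (GCG, Ala): 3 synonymous substitutions.
Total: 3 + 3 + 3 = 9.

9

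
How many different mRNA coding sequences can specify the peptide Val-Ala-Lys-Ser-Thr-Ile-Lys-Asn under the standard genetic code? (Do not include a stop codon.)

Val: 4 codons.
Ala: 4 codons.
Lys: 2 codons.
Ser: 6 codons.
Thr: 4 codons.
Ile: 3 codons.
Lys: 2 codons.
Asn: 2 codons.
4 × 4 × 2 × 6 × 4 × 3 × 2 × 2 = 9216.

9216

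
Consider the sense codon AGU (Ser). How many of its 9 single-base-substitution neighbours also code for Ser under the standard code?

1

Position 1: none → 0 synonymous.
Position 2: none → 0 synonymous.
Position 3: AGC → 1 synonymous.
Total: 0 + 0 + 1 = 1.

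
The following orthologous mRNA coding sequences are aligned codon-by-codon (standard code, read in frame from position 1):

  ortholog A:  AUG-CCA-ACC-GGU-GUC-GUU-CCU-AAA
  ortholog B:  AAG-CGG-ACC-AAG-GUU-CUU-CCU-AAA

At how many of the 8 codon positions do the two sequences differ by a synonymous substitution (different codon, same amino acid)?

Codon 1: AUG Met / AAG Lys — nonsynonymous.
Codon 2: CCA Pro / CGG Arg — nonsynonymous.
Codon 3: ACC Thr / ACC Thr — identical.
Codon 4: GGU Gly / AAG Lys — nonsynonymous.
Codon 5: GUC Val / GUU Val — synonymous.
Codon 6: GUU Val / CUU Leu — nonsynonymous.
Codon 7: CCU Pro / CCU Pro — identical.
Codon 8: AAA Lys / AAA Lys — identical.
Synonymous differences: 1.

1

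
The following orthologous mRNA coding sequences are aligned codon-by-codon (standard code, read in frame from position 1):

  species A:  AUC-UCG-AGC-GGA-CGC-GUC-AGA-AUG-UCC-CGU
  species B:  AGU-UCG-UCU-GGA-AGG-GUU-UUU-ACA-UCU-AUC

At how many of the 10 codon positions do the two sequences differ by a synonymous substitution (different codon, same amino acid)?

Codon 1: AUC Ile / AGU Ser — nonsynonymous.
Codon 2: UCG Ser / UCG Ser — identical.
Codon 3: AGC Ser / UCU Ser — synonymous.
Codon 4: GGA Gly / GGA Gly — identical.
Codon 5: CGC Arg / AGG Arg — synonymous.
Codon 6: GUC Val / GUU Val — synonymous.
Codon 7: AGA Arg / UUU Phe — nonsynonymous.
Codon 8: AUG Met / ACA Thr — nonsynonymous.
Codon 9: UCC Ser / UCU Ser — synonymous.
Codon 10: CGU Arg / AUC Ile — nonsynonymous.
Synonymous differences: 4.

4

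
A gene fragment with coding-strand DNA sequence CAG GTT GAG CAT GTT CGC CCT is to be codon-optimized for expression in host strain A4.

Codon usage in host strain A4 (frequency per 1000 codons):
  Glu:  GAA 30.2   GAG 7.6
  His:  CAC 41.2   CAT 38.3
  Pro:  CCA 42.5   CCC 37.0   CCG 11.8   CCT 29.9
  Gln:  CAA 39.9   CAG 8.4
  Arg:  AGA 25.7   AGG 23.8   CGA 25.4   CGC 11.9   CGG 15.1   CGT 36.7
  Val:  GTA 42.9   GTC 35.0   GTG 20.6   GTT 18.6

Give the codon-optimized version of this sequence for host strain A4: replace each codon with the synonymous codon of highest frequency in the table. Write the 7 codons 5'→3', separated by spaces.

Codon 1 (Gln): best is CAA at 39.9.
Codon 2 (Val): best is GTA at 42.9.
Codon 3 (Glu): best is GAA at 30.2.
Codon 4 (His): best is CAC at 41.2.
Codon 5 (Val): best is GTA at 42.9.
Codon 6 (Arg): best is CGT at 36.7.
Codon 7 (Pro): best is CCA at 42.5.

CAA GTA GAA CAC GTA CGT CCA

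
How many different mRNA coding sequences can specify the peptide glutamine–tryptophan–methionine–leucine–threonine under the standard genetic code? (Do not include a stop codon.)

48

Gln: 2 codons.
Trp: 1 codon.
Met: 1 codon.
Leu: 6 codons.
Thr: 4 codons.
2 × 1 × 1 × 6 × 4 = 48.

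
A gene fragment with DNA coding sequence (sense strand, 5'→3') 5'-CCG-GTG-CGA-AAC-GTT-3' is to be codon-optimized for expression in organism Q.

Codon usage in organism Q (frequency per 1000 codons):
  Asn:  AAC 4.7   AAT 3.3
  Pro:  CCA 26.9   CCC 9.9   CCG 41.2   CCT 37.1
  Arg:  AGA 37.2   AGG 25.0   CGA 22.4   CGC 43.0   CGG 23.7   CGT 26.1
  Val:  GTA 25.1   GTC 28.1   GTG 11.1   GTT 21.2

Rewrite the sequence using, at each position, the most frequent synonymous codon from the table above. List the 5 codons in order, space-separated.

CCG GTC CGC AAC GTC

Codon 1 (Pro): best is CCG at 41.2.
Codon 2 (Val): best is GTC at 28.1.
Codon 3 (Arg): best is CGC at 43.0.
Codon 4 (Asn): best is AAC at 4.7.
Codon 5 (Val): best is GTC at 28.1.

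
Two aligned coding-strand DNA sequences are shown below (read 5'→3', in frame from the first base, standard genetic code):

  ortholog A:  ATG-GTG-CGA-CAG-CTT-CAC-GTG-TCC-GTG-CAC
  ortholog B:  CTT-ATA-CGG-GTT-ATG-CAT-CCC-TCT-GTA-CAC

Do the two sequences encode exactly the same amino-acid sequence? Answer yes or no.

Codon 1: ATG Met / CTT Leu — nonsynonymous.
Codon 2: GTG Val / ATA Ile — nonsynonymous.
Codon 3: CGA Arg / CGG Arg — synonymous.
Codon 4: CAG Gln / GTT Val — nonsynonymous.
Codon 5: CTT Leu / ATG Met — nonsynonymous.
Codon 6: CAC His / CAT His — synonymous.
Codon 7: GTG Val / CCC Pro — nonsynonymous.
Codon 8: TCC Ser / TCT Ser — synonymous.
Codon 9: GTG Val / GTA Val — synonymous.
Codon 10: CAC His / CAC His — identical.
Nonsynonymous differences: 5 → different protein.

no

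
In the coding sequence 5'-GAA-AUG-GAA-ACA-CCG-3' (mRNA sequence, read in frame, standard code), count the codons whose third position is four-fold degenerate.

Codon 1 GAA (Glu): third position 2-fold.
Codon 2 AUG (Met): third position 1-fold.
Codon 3 GAA (Glu): third position 2-fold.
Codon 4 ACA (Thr): third position 4-fold.
Codon 5 CCG (Pro): third position 4-fold.
Four-fold degenerate third positions: 2.

2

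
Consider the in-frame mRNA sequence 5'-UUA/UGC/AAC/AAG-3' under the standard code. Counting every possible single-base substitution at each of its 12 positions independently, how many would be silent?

5

Codon 1 (UUA, Leu): 2 synonymous substitutions.
Codon 2 (UGC, Cys): 1 synonymous substitution.
Codon 3 (AAC, Asn): 1 synonymous substitution.
Codon 4 (AAG, Lys): 1 synonymous substitution.
Total: 2 + 1 + 1 + 1 = 5.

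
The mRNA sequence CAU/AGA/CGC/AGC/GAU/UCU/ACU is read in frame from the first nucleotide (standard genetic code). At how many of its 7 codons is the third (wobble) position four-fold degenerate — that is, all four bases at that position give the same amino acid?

Codon 1 CAU (His): third position 2-fold.
Codon 2 AGA (Arg): third position 2-fold.
Codon 3 CGC (Arg): third position 4-fold.
Codon 4 AGC (Ser): third position 2-fold.
Codon 5 GAU (Asp): third position 2-fold.
Codon 6 UCU (Ser): third position 4-fold.
Codon 7 ACU (Thr): third position 4-fold.
Four-fold degenerate third positions: 3.

3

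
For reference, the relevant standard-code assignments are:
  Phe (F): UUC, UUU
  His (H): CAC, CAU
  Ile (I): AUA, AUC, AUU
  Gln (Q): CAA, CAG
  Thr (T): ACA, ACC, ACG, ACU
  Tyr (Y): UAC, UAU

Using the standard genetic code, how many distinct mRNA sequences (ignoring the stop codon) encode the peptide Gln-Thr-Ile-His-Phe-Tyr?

Gln: 2 codons.
Thr: 4 codons.
Ile: 3 codons.
His: 2 codons.
Phe: 2 codons.
Tyr: 2 codons.
2 × 4 × 3 × 2 × 2 × 2 = 192.

192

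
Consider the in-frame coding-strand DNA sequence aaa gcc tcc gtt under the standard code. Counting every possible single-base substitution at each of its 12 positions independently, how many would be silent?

Codon 1 (AAA, Lys): 1 synonymous substitution.
Codon 2 (GCC, Ala): 3 synonymous substitutions.
Codon 3 (TCC, Ser): 3 synonymous substitutions.
Codon 4 (GTT, Val): 3 synonymous substitutions.
Total: 1 + 3 + 3 + 3 = 10.

10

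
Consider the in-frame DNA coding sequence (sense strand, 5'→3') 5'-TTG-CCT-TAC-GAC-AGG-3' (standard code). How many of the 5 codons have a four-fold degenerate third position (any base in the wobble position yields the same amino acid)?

Codon 1 TTG (Leu): third position 2-fold.
Codon 2 CCT (Pro): third position 4-fold.
Codon 3 TAC (Tyr): third position 2-fold.
Codon 4 GAC (Asp): third position 2-fold.
Codon 5 AGG (Arg): third position 2-fold.
Four-fold degenerate third positions: 1.

1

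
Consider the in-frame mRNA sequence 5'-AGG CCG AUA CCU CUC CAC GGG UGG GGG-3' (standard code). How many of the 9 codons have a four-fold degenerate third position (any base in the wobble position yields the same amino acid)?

Codon 1 AGG (Arg): third position 2-fold.
Codon 2 CCG (Pro): third position 4-fold.
Codon 3 AUA (Ile): third position 3-fold.
Codon 4 CCU (Pro): third position 4-fold.
Codon 5 CUC (Leu): third position 4-fold.
Codon 6 CAC (His): third position 2-fold.
Codon 7 GGG (Gly): third position 4-fold.
Codon 8 UGG (Trp): third position 1-fold.
Codon 9 GGG (Gly): third position 4-fold.
Four-fold degenerate third positions: 5.

5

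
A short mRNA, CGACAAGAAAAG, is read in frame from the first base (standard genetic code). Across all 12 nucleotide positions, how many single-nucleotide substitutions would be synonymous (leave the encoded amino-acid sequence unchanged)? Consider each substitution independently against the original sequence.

Codon 1 (CGA, Arg): 4 synonymous substitutions.
Codon 2 (CAA, Gln): 1 synonymous substitution.
Codon 3 (GAA, Glu): 1 synonymous substitution.
Codon 4 (AAG, Lys): 1 synonymous substitution.
Total: 4 + 1 + 1 + 1 = 7.

7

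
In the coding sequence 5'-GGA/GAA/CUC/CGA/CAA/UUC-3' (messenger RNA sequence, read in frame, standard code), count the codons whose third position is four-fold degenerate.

3

Codon 1 GGA (Gly): third position 4-fold.
Codon 2 GAA (Glu): third position 2-fold.
Codon 3 CUC (Leu): third position 4-fold.
Codon 4 CGA (Arg): third position 4-fold.
Codon 5 CAA (Gln): third position 2-fold.
Codon 6 UUC (Phe): third position 2-fold.
Four-fold degenerate third positions: 3.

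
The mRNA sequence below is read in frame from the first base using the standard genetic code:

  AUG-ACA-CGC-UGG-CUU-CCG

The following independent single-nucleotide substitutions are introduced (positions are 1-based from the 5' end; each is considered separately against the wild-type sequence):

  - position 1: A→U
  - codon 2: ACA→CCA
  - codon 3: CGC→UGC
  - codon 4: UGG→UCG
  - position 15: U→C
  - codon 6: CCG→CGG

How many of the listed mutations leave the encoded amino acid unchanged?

1

Codon 1: AUG (Met) → UUG (Leu) — missense.
Codon 2: ACA (Thr) → CCA (Pro) — missense.
Codon 3: CGC (Arg) → UGC (Cys) — missense.
Codon 4: UGG (Trp) → UCG (Ser) — missense.
Codon 5: CUU (Leu) → CUC (Leu) — synonymous.
Codon 6: CCG (Pro) → CGG (Arg) — missense.
Synonymous: 1 of 6.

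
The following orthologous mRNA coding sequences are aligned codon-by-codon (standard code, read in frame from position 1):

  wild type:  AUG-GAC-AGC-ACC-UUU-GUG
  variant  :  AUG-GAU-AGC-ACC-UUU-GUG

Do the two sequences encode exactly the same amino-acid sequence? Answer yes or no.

Codon 1: AUG Met / AUG Met — identical.
Codon 2: GAC Asp / GAU Asp — synonymous.
Codon 3: AGC Ser / AGC Ser — identical.
Codon 4: ACC Thr / ACC Thr — identical.
Codon 5: UUU Phe / UUU Phe — identical.
Codon 6: GUG Val / GUG Val — identical.
Nonsynonymous differences: 0 → same protein.

yes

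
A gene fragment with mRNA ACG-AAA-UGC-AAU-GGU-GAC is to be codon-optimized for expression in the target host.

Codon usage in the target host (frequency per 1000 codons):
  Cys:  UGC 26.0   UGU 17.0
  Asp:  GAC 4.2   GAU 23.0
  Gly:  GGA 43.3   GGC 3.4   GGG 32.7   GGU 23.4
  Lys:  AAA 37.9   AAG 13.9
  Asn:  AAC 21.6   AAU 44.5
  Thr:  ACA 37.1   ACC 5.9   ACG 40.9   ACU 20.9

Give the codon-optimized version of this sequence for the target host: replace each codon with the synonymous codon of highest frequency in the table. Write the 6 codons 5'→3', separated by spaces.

ACG AAA UGC AAU GGA GAU

Codon 1 (Thr): best is ACG at 40.9.
Codon 2 (Lys): best is AAA at 37.9.
Codon 3 (Cys): best is UGC at 26.0.
Codon 4 (Asn): best is AAU at 44.5.
Codon 5 (Gly): best is GGA at 43.3.
Codon 6 (Asp): best is GAU at 23.0.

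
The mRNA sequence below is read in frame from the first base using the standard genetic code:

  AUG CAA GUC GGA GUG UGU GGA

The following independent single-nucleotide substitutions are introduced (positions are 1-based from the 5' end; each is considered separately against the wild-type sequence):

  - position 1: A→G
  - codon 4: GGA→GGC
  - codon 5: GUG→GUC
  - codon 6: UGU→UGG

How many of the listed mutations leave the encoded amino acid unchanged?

Codon 1: AUG (Met) → GUG (Val) — missense.
Codon 4: GGA (Gly) → GGC (Gly) — synonymous.
Codon 5: GUG (Val) → GUC (Val) — synonymous.
Codon 6: UGU (Cys) → UGG (Trp) — missense.
Synonymous: 2 of 4.

2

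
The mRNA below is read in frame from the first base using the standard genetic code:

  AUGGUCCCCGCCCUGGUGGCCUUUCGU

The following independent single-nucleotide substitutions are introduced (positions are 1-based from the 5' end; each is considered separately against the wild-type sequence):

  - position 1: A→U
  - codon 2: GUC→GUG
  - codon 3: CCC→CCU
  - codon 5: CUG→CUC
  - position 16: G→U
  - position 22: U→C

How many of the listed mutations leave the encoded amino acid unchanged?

3

Codon 1: AUG (Met) → UUG (Leu) — missense.
Codon 2: GUC (Val) → GUG (Val) — synonymous.
Codon 3: CCC (Pro) → CCU (Pro) — synonymous.
Codon 5: CUG (Leu) → CUC (Leu) — synonymous.
Codon 6: GUG (Val) → UUG (Leu) — missense.
Codon 8: UUU (Phe) → CUU (Leu) — missense.
Synonymous: 3 of 6.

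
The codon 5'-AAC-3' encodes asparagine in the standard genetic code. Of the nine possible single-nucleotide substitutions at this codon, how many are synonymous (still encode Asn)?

Position 1: none → 0 synonymous.
Position 2: none → 0 synonymous.
Position 3: AAU → 1 synonymous.
Total: 0 + 0 + 1 = 1.

1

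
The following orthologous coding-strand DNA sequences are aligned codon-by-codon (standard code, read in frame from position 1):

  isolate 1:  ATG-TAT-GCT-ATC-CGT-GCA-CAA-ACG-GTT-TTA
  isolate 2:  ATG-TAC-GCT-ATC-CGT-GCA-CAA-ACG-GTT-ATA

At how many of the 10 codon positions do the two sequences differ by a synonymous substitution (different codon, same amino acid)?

1

Codon 1: ATG Met / ATG Met — identical.
Codon 2: TAT Tyr / TAC Tyr — synonymous.
Codon 3: GCT Ala / GCT Ala — identical.
Codon 4: ATC Ile / ATC Ile — identical.
Codon 5: CGT Arg / CGT Arg — identical.
Codon 6: GCA Ala / GCA Ala — identical.
Codon 7: CAA Gln / CAA Gln — identical.
Codon 8: ACG Thr / ACG Thr — identical.
Codon 9: GTT Val / GTT Val — identical.
Codon 10: TTA Leu / ATA Ile — nonsynonymous.
Synonymous differences: 1.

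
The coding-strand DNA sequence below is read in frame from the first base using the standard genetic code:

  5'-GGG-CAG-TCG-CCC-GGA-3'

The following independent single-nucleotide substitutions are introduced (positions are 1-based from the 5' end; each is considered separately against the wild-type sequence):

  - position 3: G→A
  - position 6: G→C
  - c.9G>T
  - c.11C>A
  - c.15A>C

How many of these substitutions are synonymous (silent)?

Codon 1: GGG (Gly) → GGA (Gly) — synonymous.
Codon 2: CAG (Gln) → CAC (His) — missense.
Codon 3: TCG (Ser) → TCT (Ser) — synonymous.
Codon 4: CCC (Pro) → CAC (His) — missense.
Codon 5: GGA (Gly) → GGC (Gly) — synonymous.
Synonymous: 3 of 5.

3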